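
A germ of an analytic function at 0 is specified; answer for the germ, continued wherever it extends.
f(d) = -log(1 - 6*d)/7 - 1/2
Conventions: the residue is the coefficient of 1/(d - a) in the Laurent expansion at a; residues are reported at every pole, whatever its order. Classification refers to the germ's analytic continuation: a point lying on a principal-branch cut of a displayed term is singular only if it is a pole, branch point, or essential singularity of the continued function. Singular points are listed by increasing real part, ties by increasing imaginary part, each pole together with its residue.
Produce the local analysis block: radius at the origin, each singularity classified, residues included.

Branch term (-1/7)*log(1 - d/(1/6)): its argument vanishes at d = 1/6, a logarithmic branch point, modulus 1/6.
The radius of convergence is the smallest modulus among the singular points: 1/6.

Radius of convergence at 0: 1/6.
At 1/6: a logarithmic branch point.


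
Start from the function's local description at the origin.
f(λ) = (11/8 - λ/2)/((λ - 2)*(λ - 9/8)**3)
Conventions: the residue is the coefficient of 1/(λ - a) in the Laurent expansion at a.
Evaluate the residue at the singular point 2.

The residue is 192/343.

At the order-1 pole 2 set g(λ) = (λ - (2))*f(λ) = (11/8 - λ/2)/(λ - 9/8)**3.
Simple pole: residue = g(a) at a = 2, which is 192/343.


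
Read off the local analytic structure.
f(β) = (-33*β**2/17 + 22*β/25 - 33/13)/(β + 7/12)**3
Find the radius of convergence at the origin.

The radius of convergence is 7/12.

Denominator factor (β + 7/12)^3: pole of order 3 at -7/12, modulus 7/12.
The radius of convergence is the smallest modulus among the singular points: 7/12.


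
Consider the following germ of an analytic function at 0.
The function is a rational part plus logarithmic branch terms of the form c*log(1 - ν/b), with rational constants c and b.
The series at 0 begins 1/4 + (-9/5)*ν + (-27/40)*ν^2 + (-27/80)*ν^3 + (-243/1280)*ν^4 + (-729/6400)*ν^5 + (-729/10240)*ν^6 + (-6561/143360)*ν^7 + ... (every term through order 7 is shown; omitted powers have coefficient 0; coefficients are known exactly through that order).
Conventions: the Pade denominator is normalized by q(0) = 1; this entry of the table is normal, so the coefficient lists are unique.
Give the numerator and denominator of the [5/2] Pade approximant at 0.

The Pade approximant has numerator coefficients [1/4, -579/280, 1479/1120, -27/280, -81/8960, -81/89600]; denominator coefficients [1, -15/14, 15/56].

Taylor coefficients needed (read off): a_0 = 1/4, a_1 = -9/5, a_2 = -27/40, a_3 = -27/80, a_4 = -243/1280, a_5 = -729/6400, a_6 = -729/10240, a_7 = -6561/143360.
Write the denominator as Q(ν) = 1 + q1*ν + q2*ν^2. Requiring Q*f - P = O(ν^8) with deg P <= 5 kills the coefficients of ν^6..ν^7 in Q*f:
  ν^6: a_6 + q1*a_5 + q2*a_4 = 0, i.e. -729/10240 + (-729/6400)*q1 + (-243/1280)*q2 = 0.
  ν^7: a_7 + q1*a_6 + q2*a_5 = 0, i.e. -6561/143360 + (-729/10240)*q1 + (-729/6400)*q2 = 0.
Solving this linear system: q1 = -15/14, q2 = 15/56.
The numerator is Q*f truncated at degree 5: P0 = a_0 = 1/4; P1 = a_1 + q1*a_0 = -579/280; P2 = a_2 + q1*a_1 + q2*a_0 = 1479/1120; P3 = a_3 + q1*a_2 + q2*a_1 = -27/280; P4 = a_4 + q1*a_3 + q2*a_2 = -81/8960; P5 = a_5 + q1*a_4 + q2*a_3 = -81/89600.


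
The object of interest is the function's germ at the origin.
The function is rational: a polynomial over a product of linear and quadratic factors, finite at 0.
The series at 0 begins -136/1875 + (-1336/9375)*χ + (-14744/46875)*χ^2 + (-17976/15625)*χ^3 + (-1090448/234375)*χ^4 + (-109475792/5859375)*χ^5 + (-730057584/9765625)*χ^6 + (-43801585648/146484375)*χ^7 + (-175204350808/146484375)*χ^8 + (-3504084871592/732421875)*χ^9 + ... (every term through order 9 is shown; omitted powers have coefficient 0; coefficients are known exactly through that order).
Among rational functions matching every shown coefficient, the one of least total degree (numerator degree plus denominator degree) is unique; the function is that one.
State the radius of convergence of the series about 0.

No rational of total degree below 8 reproduces all 10 coefficients; solving the [1/7] Pade equations on them gives f(χ) = (34/15 - 22*χ/3)/((χ - 1/4)*(χ**2 - 2*χ + 5)**3), whose expansion matches every shown term.
Denominator factor (χ - 1/4): pole of order 1 at 1/4, modulus 1/4.
Denominator factor (χ**2 - 2*χ + 5)^3: discriminant -16, complex-conjugate roots (1) + (2)*i and (1) - (2)*i; poles of order 3, moduli sqrt(5) and sqrt(5).
The radius of convergence is the smallest modulus among the singular points: 1/4.

The radius of convergence is 1/4.


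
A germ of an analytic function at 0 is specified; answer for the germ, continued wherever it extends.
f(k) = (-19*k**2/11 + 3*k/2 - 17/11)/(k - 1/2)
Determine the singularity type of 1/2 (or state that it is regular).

The denominator factor k - 1/2 vanishes at 1/2 and appears to the power 1; the numerator there equals -27/22, nonzero, and no other factor vanishes.
Hence a pole whose order is the multiplicity, 1.

The point is a pole of order 1.


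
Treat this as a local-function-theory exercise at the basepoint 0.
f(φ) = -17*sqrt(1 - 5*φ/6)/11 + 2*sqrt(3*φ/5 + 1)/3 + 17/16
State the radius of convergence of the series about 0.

Branch term (-17/11)*sqrt(1 - φ/(6/5)): its argument vanishes at φ = 6/5, a square-root branch point, modulus 6/5.
Branch term (2/3)*sqrt(1 - φ/(-5/3)): its argument vanishes at φ = -5/3, a square-root branch point, modulus 5/3.
The radius of convergence is the smallest modulus among the singular points: 6/5.

The radius of convergence is 6/5.


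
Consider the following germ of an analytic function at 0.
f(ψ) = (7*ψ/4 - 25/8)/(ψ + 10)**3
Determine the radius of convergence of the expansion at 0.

Denominator factor (ψ + 10)^3: pole of order 3 at -10, modulus 10.
The radius of convergence is the smallest modulus among the singular points: 10.

The radius of convergence is 10.


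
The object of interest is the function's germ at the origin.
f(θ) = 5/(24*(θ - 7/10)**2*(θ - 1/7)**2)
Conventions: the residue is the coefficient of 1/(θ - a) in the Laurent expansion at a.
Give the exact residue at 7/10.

The residue is -428750/177957.

At the order-2 pole 7/10 set g(θ) = (θ - (7/10))^2*f(θ) = 5/(24*(θ - 1/7)**2).
Order-2 pole: residue = g'(a); g'(7/10) = -428750/177957, so the residue is -428750/177957.


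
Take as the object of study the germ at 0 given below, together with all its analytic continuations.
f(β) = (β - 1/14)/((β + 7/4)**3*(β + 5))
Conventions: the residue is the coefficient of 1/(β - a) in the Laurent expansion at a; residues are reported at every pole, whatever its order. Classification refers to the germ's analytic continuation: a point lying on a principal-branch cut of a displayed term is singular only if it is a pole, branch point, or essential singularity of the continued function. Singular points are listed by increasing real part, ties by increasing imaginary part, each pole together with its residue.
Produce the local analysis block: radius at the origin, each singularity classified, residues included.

Denominator factor (β + 5): pole of order 1 at -5, modulus 5.
Denominator factor (β + 7/4)^3: pole of order 3 at -7/4, modulus 7/4.
The radius of convergence is the smallest modulus among the singular points: 7/4.
At the order-1 pole -5 set g(β) = (β - (-5))*f(β) = (β - 1/14)/(β + 7/4)**3.
Simple pole: residue = g(a) at a = -5, which is 2272/15379.
At the order-3 pole -7/4 set g(β) = (β - (-7/4))^3*f(β) = (β - 1/14)/(β + 5).
Order-3 pole: residue = g''(a)/2; g''(-7/4) = -4544/15379, so the residue is -2272/15379.
List the singular points by increasing real part (a conjugate pair: the negative imaginary part first).

Radius of convergence at 0: 7/4.
At -5: a pole of order 1; residue 2272/15379.
At -7/4: a pole of order 3; residue -2272/15379.


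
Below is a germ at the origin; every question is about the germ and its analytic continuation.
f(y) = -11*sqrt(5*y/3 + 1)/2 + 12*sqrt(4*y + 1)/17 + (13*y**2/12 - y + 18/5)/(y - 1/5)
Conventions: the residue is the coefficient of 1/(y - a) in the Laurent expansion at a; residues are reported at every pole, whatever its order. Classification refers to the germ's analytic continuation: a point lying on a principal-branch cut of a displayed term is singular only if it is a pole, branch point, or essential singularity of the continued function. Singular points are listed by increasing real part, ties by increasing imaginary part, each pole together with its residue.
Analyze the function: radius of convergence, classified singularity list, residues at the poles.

Denominator factor (y - 1/5): pole of order 1 at 1/5, modulus 1/5.
Branch term (-11/2)*sqrt(1 - y/(-3/5)): its argument vanishes at y = -3/5, a square-root branch point, modulus 3/5.
Branch term (12/17)*sqrt(1 - y/(-1/4)): its argument vanishes at y = -1/4, a square-root branch point, modulus 1/4.
The radius of convergence is the smallest modulus among the singular points: 1/5.
The branch terms are analytic at 1/5 and contribute nothing to the residue; only the rational part matters.
At the order-1 pole 1/5 set g(y) = (y - (1/5))*(rational part) = 13*y**2/12 - y + 18/5.
Simple pole: residue = g(a) at a = 1/5, which is 1033/300.
List the singular points by increasing real part (a conjugate pair: the negative imaginary part first).

Radius of convergence at 0: 1/5.
At -3/5: an algebraic (square-root) branch point.
At -1/4: an algebraic (square-root) branch point.
At 1/5: a pole of order 1; residue 1033/300.


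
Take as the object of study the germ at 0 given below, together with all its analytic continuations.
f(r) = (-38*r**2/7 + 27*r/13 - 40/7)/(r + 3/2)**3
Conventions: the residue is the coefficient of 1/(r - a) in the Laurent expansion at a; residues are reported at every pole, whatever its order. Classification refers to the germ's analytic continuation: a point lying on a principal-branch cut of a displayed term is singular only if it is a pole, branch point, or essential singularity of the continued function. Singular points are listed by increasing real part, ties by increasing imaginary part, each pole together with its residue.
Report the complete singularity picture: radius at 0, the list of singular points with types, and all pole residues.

Denominator factor (r + 3/2)^3: pole of order 3 at -3/2, modulus 3/2.
The radius of convergence is the smallest modulus among the singular points: 3/2.
At the order-3 pole -3/2 set g(r) = (r - (-3/2))^3*f(r) = -38*r**2/7 + 27*r/13 - 40/7.
Order-3 pole: residue = g''(a)/2; g''(-3/2) = -76/7, so the residue is -38/7.

Radius of convergence at 0: 3/2.
At -3/2: a pole of order 3; residue -38/7.


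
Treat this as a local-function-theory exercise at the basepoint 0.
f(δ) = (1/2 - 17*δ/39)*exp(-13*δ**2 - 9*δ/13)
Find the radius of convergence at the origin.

The radius of convergence is infinite.

The factor exp(-13*δ**2 - 9*δ/13) is entire and contributes no finite singular point.
The polynomial part has no poles.
No finite singular points: the Taylor series at 0 converges everywhere.


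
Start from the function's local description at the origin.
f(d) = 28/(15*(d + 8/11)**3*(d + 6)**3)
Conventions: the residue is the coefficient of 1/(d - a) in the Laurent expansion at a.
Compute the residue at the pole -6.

The residue is -1127357/410222980.

At the order-3 pole -6 set g(d) = (d - (-6))^3*f(d) = 28/(15*(d + 8/11)**3).
Order-3 pole: residue = g''(a)/2; g''(-6) = -1127357/205111490, so the residue is -1127357/410222980.


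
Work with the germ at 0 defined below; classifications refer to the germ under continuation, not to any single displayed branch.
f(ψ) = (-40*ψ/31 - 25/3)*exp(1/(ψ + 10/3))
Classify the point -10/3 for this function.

The point is an essential singularity.

The exponent 1/(ψ - (-10/3)) has a pole at -10/3, so exp(1/(ψ - (-10/3))) takes every nonzero value near it: an essential singularity (not a pole of any order).


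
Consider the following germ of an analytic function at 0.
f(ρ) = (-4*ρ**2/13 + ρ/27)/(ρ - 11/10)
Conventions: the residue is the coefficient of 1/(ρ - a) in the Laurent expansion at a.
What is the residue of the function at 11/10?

At the order-1 pole 11/10 set g(ρ) = (ρ - (11/10))*f(ρ) = -4*ρ**2/13 + ρ/27.
Simple pole: residue = g(a) at a = 11/10, which is -5819/17550.

The residue is -5819/17550.


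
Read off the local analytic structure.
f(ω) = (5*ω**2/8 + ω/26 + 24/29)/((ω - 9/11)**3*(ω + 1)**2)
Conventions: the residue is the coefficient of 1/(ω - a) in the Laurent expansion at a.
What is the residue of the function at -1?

The residue is -1385571/7424000.

At the order-2 pole -1 set g(ω) = (ω - (-1))^2*f(ω) = (5*ω**2/8 + ω/26 + 24/29)/(ω - 9/11)**3.
Order-2 pole: residue = g'(a); g'(-1) = -1385571/7424000, so the residue is -1385571/7424000.


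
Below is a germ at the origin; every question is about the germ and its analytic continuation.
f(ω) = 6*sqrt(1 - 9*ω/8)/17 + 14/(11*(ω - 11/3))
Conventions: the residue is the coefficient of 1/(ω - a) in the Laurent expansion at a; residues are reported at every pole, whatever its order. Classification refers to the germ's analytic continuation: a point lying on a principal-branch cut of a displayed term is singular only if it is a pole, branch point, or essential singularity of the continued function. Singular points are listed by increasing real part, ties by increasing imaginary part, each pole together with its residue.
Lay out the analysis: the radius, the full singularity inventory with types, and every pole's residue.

Radius of convergence at 0: 8/9.
At 8/9: an algebraic (square-root) branch point.
At 11/3: a pole of order 1; residue 14/11.

Denominator factor (ω - 11/3): pole of order 1 at 11/3, modulus 11/3.
Branch term (6/17)*sqrt(1 - ω/(8/9)): its argument vanishes at ω = 8/9, a square-root branch point, modulus 8/9.
The radius of convergence is the smallest modulus among the singular points: 8/9.
The branch term is analytic at 11/3 and contributes nothing to the residue; only the rational part matters.
At the order-1 pole 11/3 set g(ω) = (ω - (11/3))*(rational part) = 14/11.
Simple pole: residue = g(a) at a = 11/3, which is 14/11.
List the singular points by increasing real part (a conjugate pair: the negative imaginary part first).


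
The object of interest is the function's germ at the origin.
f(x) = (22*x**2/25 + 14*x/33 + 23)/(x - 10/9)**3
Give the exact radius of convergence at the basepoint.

The radius of convergence is 10/9.

Denominator factor (x - 10/9)^3: pole of order 3 at 10/9, modulus 10/9.
The radius of convergence is the smallest modulus among the singular points: 10/9.


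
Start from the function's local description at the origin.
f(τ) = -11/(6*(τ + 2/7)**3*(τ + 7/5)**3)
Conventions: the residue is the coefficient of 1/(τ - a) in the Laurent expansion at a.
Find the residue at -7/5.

At the order-3 pole -7/5 set g(τ) = (τ - (-7/5))^3*f(τ) = -11/(6*(τ + 2/7)**3).
Order-3 pole: residue = g''(a)/2; g''(-7/5) = 1155481250/90224199, so the residue is 577740625/90224199.

The residue is 577740625/90224199.


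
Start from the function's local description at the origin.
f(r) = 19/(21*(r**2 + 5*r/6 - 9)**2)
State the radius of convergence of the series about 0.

The radius of convergence is -5/12 + (1/12)*sqrt(1321).

Denominator factor (r**2 + 5*r/6 - 9)^2: discriminant 1321/36, real irrational roots -5/12 + (1/12)*sqrt(1321) and -5/12 - (1/12)*sqrt(1321); poles of order 2, moduli -5/12 + (1/12)*sqrt(1321) and 5/12 + (1/12)*sqrt(1321).
The radius of convergence is the smallest modulus among the singular points: -5/12 + (1/12)*sqrt(1321).


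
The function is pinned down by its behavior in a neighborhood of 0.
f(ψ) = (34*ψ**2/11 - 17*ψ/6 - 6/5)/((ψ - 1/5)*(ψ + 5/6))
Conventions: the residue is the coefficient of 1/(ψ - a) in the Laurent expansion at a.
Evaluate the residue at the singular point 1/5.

The residue is -2711/1705.

At the order-1 pole 1/5 set g(ψ) = (ψ - (1/5))*f(ψ) = (34*ψ**2/11 - 17*ψ/6 - 6/5)/(ψ + 5/6).
Simple pole: residue = g(a) at a = 1/5, which is -2711/1705.


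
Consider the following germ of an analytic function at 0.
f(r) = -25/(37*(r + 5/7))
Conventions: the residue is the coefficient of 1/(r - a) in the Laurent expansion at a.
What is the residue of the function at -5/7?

The residue is -25/37.

At the order-1 pole -5/7 set g(r) = (r - (-5/7))*f(r) = -25/37.
Simple pole: residue = g(a) at a = -5/7, which is -25/37.


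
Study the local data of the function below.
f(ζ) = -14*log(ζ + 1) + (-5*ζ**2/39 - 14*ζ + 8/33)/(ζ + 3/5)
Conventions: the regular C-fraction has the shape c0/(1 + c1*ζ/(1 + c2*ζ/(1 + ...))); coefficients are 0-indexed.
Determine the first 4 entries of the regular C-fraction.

The regular C-fraction coefficients are [40/99, 1411/15, -8514396/91715, -430544005/113585138784].

Taylor coefficients (expand at 0): a_0 = 40/99, a_1 = -11288/297, a_2 = 542056/11583, a_3 = -2467037/34749.
c0 = a_0 = 40/99. Peel one level at a time: if S = 1 + c*ζ/S' with S'(0) = 1, then c is the ζ-coefficient of S and S' = c*ζ/(S - 1).
S_1 = c0/f = 1 + (1411/15)*ζ + (2838132/325)*ζ^2 + ...; c1 = 1411/15.
S_2 = c1*ζ/(S_1 - 1) = 1 + (-8514396/91715)*ζ + (-947196811/2691725192)*ζ^2 + ...; c2 = -8514396/91715.
S_3 = c2*ζ/(S_2 - 1) = 1 + (-430544005/113585138784)*ζ + ...; c3 = -430544005/113585138784.


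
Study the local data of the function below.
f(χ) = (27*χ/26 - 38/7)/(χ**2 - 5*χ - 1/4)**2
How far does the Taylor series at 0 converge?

Denominator factor (χ**2 - 5*χ - 1/4)^2: discriminant 26, real irrational roots 5/2 + (1/2)*sqrt(26) and 5/2 - (1/2)*sqrt(26); poles of order 2, moduli 5/2 + (1/2)*sqrt(26) and -5/2 + (1/2)*sqrt(26).
The radius of convergence is the smallest modulus among the singular points: -5/2 + (1/2)*sqrt(26).

The radius of convergence is -5/2 + (1/2)*sqrt(26).


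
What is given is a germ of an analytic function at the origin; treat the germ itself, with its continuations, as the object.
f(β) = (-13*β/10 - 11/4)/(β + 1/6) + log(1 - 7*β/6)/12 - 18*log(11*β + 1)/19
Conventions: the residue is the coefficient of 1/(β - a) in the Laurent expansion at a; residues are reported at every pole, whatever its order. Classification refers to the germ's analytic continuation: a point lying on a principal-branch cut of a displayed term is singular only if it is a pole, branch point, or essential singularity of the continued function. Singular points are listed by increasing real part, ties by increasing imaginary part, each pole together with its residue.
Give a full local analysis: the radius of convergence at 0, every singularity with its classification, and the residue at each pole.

Radius of convergence at 0: 1/11.
At -1/6: a pole of order 1; residue -38/15.
At -1/11: a logarithmic branch point.
At 6/7: a logarithmic branch point.

Denominator factor (β + 1/6): pole of order 1 at -1/6, modulus 1/6.
Branch term (-18/19)*log(1 - β/(-1/11)): its argument vanishes at β = -1/11, a logarithmic branch point, modulus 1/11.
Branch term (1/12)*log(1 - β/(6/7)): its argument vanishes at β = 6/7, a logarithmic branch point, modulus 6/7.
The radius of convergence is the smallest modulus among the singular points: 1/11.
The branch terms are analytic at -1/6 and contribute nothing to the residue; only the rational part matters.
At the order-1 pole -1/6 set g(β) = (β - (-1/6))*(rational part) = -13*β/10 - 11/4.
Simple pole: residue = g(a) at a = -1/6, which is -38/15.
List the singular points by increasing real part (a conjugate pair: the negative imaginary part first).


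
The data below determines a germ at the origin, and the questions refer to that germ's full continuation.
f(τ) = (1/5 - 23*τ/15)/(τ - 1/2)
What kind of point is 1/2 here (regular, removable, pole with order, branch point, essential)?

The denominator factor τ - 1/2 vanishes at 1/2 and appears to the power 1; the numerator there equals -17/30, nonzero, and no other factor vanishes.
Hence a pole whose order is the multiplicity, 1.

The point is a pole of order 1.


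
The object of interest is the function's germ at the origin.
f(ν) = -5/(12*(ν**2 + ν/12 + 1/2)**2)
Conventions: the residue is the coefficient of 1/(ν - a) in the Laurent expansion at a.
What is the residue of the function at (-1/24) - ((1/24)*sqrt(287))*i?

The residue is -((1440/82369)*sqrt(287))*i.

The factor ν**2 + ν/12 + 1/2 splits as (ν - a)(ν - a') with a = (-1/24) - ((1/24)*sqrt(287))*i, a' = (-1/24) + ((1/24)*sqrt(287))*i. At the order-2 pole a set g(ν) = (ν - a)^2*f(ν) = [-5/12] / (ν - a')^2.
Order-2 pole: residue = g'(a); g'((-1/24) - ((1/24)*sqrt(287))*i) = -((1440/82369)*sqrt(287))*i, so the residue is -((1440/82369)*sqrt(287))*i.


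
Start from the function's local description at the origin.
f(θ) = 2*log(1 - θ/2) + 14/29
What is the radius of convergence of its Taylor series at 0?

The radius of convergence is 2.

Branch term (2)*log(1 - θ/(2)): its argument vanishes at θ = 2, a logarithmic branch point, modulus 2.
The radius of convergence is the smallest modulus among the singular points: 2.


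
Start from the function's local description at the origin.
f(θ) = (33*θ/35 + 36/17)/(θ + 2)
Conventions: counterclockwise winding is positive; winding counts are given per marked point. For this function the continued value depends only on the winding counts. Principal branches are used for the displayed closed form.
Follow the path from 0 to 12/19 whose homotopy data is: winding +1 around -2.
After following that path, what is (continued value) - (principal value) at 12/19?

The function is rational, hence single-valued: continuing it around any pole returns the same value, so the difference is 0.

Continued minus principal equals 0.


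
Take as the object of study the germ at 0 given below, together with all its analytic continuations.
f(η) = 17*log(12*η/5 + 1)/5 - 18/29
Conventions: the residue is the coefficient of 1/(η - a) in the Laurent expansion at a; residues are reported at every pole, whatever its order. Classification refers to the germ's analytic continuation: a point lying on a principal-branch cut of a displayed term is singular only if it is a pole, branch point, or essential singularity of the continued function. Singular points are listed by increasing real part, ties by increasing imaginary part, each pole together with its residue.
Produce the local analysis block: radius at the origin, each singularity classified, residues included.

Branch term (17/5)*log(1 - η/(-5/12)): its argument vanishes at η = -5/12, a logarithmic branch point, modulus 5/12.
The radius of convergence is the smallest modulus among the singular points: 5/12.

Radius of convergence at 0: 5/12.
At -5/12: a logarithmic branch point.


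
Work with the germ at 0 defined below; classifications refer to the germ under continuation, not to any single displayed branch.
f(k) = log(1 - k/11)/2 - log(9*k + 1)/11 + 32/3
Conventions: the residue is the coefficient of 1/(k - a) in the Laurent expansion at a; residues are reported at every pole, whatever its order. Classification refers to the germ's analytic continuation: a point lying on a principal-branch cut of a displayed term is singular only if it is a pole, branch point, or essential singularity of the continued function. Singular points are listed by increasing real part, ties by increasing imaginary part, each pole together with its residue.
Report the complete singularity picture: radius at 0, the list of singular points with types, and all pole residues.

Radius of convergence at 0: 1/9.
At -1/9: a logarithmic branch point.
At 11: a logarithmic branch point.

Branch term (1/2)*log(1 - k/(11)): its argument vanishes at k = 11, a logarithmic branch point, modulus 11.
Branch term (-1/11)*log(1 - k/(-1/9)): its argument vanishes at k = -1/9, a logarithmic branch point, modulus 1/9.
The radius of convergence is the smallest modulus among the singular points: 1/9.
List the singular points by increasing real part (a conjugate pair: the negative imaginary part first).


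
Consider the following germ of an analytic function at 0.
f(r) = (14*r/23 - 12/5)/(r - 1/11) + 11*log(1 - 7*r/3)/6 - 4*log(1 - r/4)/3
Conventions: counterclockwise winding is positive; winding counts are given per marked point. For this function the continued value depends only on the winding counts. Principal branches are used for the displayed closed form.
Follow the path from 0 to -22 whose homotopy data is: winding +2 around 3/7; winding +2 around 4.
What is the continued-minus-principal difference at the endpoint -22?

Continued minus principal equals (2)*pi*i.

The rational part is single-valued and drops out of the difference; each branch term changes only by its own monodromy.
(11/6)*log(1 - r/(3/7)): each positive loop around 3/7 adds 2*pi*i to the log, so winding +2 contributes (11/6)*(2)*2*pi*i = (22/3)*pi*i.
(-4/3)*log(1 - r/(4)): each positive loop around 4 adds 2*pi*i to the log, so winding +2 contributes (-4/3)*(2)*2*pi*i = -(16/3)*pi*i.
Summing the contributions at r = -22 gives (2)*pi*i.


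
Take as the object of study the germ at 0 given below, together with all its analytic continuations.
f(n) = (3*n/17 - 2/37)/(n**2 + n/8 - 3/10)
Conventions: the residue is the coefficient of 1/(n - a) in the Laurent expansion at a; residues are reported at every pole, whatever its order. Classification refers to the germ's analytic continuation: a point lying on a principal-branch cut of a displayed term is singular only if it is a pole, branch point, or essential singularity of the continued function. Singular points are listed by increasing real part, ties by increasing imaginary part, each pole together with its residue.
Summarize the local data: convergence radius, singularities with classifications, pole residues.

Radius of convergence at 0: -1/16 + (1/80)*sqrt(1945).
At -1/16 - (1/80)*sqrt(1945): a pole of order 1; residue 3/34 + (655/489362)*sqrt(1945).
At -1/16 + (1/80)*sqrt(1945): a pole of order 1; residue 3/34 - (655/489362)*sqrt(1945).

Denominator factor (n**2 + n/8 - 3/10): discriminant 389/320, real irrational roots -1/16 + (1/80)*sqrt(1945) and -1/16 - (1/80)*sqrt(1945); poles of order 1, moduli -1/16 + (1/80)*sqrt(1945) and 1/16 + (1/80)*sqrt(1945).
The radius of convergence is the smallest modulus among the singular points: -1/16 + (1/80)*sqrt(1945).
The factor n**2 + n/8 - 3/10 splits as (n - a)(n - a') with a = -1/16 - (1/80)*sqrt(1945), a' = -1/16 + (1/80)*sqrt(1945). At the order-1 pole a set g(n) = (n - a)*f(n) = [3*n/17 - 2/37] / (n - a').
Simple pole: residue = g(a) at a = -1/16 - (1/80)*sqrt(1945), which is 3/34 + (655/489362)*sqrt(1945).
The factor n**2 + n/8 - 3/10 splits as (n - a)(n - a') with a = -1/16 + (1/80)*sqrt(1945), a' = -1/16 - (1/80)*sqrt(1945). At the order-1 pole a set g(n) = (n - a)*f(n) = [3*n/17 - 2/37] / (n - a').
Simple pole: residue = g(a) at a = -1/16 + (1/80)*sqrt(1945), which is 3/34 - (655/489362)*sqrt(1945).
List the singular points by increasing real part (a conjugate pair: the negative imaginary part first).


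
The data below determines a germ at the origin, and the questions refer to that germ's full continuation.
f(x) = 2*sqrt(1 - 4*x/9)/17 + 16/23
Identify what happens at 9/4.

The term (2/17)*sqrt(1 - x/(9/4)) has argument 1 - 9/4/(9/4) = 0 at 9/4: a square-root (algebraic, two-sheeted) branch point; the remaining terms are analytic or single-valued there.

The point is an algebraic (square-root) branch point.


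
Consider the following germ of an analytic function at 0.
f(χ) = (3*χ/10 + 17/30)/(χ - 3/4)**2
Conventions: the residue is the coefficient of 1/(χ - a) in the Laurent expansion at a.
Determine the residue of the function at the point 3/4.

The residue is 3/10.

At the order-2 pole 3/4 set g(χ) = (χ - (3/4))^2*f(χ) = 3*χ/10 + 17/30.
Order-2 pole: residue = g'(a); g'(3/4) = 3/10, so the residue is 3/10.


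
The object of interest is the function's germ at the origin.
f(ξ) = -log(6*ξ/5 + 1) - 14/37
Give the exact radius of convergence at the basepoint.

Branch term (-1)*log(1 - ξ/(-5/6)): its argument vanishes at ξ = -5/6, a logarithmic branch point, modulus 5/6.
The radius of convergence is the smallest modulus among the singular points: 5/6.

The radius of convergence is 5/6.


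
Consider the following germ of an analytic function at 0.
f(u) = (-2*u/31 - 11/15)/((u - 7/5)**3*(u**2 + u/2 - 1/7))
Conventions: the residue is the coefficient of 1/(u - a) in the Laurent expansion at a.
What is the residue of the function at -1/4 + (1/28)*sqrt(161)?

The factor u**2 + u/2 - 1/7 splits as (u - a)(u - a') with a = -1/4 + (1/28)*sqrt(161), a' = -1/4 - (1/28)*sqrt(161). At the order-1 pole a set g(u) = (u - a)*f(u) = [(-2*u/31 - 11/15)/(u - 7/5)**3] / (u - a').
Simple pole: residue = g(a) at a = -1/4 + (1/28)*sqrt(161), which is 12680740625/63593199213 + (15143275/683797841)*sqrt(161).

The residue is 12680740625/63593199213 + (15143275/683797841)*sqrt(161).


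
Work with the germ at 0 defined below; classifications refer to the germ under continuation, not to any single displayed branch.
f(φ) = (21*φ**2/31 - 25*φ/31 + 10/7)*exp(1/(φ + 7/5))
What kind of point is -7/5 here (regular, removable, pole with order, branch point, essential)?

The point is an essential singularity.

The exponent 1/(φ - (-7/5)) has a pole at -7/5, so exp(1/(φ - (-7/5))) takes every nonzero value near it: an essential singularity (not a pole of any order).


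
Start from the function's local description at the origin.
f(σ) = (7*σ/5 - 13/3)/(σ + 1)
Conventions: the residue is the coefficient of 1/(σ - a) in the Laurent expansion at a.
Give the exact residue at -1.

The residue is -86/15.

At the order-1 pole -1 set g(σ) = (σ - (-1))*f(σ) = 7*σ/5 - 13/3.
Simple pole: residue = g(a) at a = -1, which is -86/15.


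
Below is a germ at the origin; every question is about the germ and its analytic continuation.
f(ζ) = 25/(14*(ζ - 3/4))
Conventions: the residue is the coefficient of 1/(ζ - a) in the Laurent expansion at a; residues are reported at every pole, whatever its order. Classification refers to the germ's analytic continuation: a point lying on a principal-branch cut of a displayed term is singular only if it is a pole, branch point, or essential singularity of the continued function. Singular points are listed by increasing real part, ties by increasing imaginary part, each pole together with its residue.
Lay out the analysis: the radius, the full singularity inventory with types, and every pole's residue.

Denominator factor (ζ - 3/4): pole of order 1 at 3/4, modulus 3/4.
The radius of convergence is the smallest modulus among the singular points: 3/4.
At the order-1 pole 3/4 set g(ζ) = (ζ - (3/4))*f(ζ) = 25/14.
Simple pole: residue = g(a) at a = 3/4, which is 25/14.

Radius of convergence at 0: 3/4.
At 3/4: a pole of order 1; residue 25/14.


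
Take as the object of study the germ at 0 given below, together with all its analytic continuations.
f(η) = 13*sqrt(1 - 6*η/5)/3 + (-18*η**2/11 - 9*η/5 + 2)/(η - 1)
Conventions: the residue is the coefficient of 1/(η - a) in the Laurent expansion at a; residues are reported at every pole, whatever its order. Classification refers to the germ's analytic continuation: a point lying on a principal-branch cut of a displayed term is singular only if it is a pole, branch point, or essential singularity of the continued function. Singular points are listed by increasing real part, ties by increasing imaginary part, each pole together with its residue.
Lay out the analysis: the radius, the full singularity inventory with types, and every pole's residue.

Radius of convergence at 0: 5/6.
At 5/6: an algebraic (square-root) branch point.
At 1: a pole of order 1; residue -79/55.

Denominator factor (η - 1): pole of order 1 at 1, modulus 1.
Branch term (13/3)*sqrt(1 - η/(5/6)): its argument vanishes at η = 5/6, a square-root branch point, modulus 5/6.
The radius of convergence is the smallest modulus among the singular points: 5/6.
The branch term is analytic at 1 and contributes nothing to the residue; only the rational part matters.
At the order-1 pole 1 set g(η) = (η - (1))*(rational part) = -18*η**2/11 - 9*η/5 + 2.
Simple pole: residue = g(a) at a = 1, which is -79/55.
List the singular points by increasing real part (a conjugate pair: the negative imaginary part first).


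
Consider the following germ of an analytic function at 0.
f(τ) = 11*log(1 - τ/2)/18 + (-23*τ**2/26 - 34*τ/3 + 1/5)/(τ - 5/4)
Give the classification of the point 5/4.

The point is a pole of order 1.

The denominator factor τ - 5/4 vanishes at 5/4 and appears to the power 1; the numerator there equals -95777/6240, nonzero, and no other factor vanishes.
The branch terms are analytic at this point.
Hence a pole whose order is the multiplicity, 1.


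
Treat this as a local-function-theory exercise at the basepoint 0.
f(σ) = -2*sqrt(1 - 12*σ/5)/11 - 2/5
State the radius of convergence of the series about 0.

The radius of convergence is 5/12.

Branch term (-2/11)*sqrt(1 - σ/(5/12)): its argument vanishes at σ = 5/12, a square-root branch point, modulus 5/12.
The radius of convergence is the smallest modulus among the singular points: 5/12.


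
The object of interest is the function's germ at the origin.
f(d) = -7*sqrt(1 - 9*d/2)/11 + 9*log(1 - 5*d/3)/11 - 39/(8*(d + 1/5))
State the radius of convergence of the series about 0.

Denominator factor (d + 1/5): pole of order 1 at -1/5, modulus 1/5.
Branch term (-7/11)*sqrt(1 - d/(2/9)): its argument vanishes at d = 2/9, a square-root branch point, modulus 2/9.
Branch term (9/11)*log(1 - d/(3/5)): its argument vanishes at d = 3/5, a logarithmic branch point, modulus 3/5.
The radius of convergence is the smallest modulus among the singular points: 1/5.

The radius of convergence is 1/5.


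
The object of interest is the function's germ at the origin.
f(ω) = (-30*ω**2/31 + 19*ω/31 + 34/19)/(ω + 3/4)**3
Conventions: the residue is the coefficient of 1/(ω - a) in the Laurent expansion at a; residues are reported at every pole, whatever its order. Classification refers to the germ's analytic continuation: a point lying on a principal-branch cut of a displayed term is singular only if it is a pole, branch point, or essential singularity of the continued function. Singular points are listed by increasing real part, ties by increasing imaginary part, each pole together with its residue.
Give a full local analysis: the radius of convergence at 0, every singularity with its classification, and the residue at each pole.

Denominator factor (ω + 3/4)^3: pole of order 3 at -3/4, modulus 3/4.
The radius of convergence is the smallest modulus among the singular points: 3/4.
At the order-3 pole -3/4 set g(ω) = (ω - (-3/4))^3*f(ω) = -30*ω**2/31 + 19*ω/31 + 34/19.
Order-3 pole: residue = g''(a)/2; g''(-3/4) = -60/31, so the residue is -30/31.

Radius of convergence at 0: 3/4.
At -3/4: a pole of order 3; residue -30/31.


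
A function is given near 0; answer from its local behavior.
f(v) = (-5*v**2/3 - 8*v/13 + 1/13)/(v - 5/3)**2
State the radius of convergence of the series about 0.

Denominator factor (v - 5/3)^2: pole of order 2 at 5/3, modulus 5/3.
The radius of convergence is the smallest modulus among the singular points: 5/3.

The radius of convergence is 5/3.


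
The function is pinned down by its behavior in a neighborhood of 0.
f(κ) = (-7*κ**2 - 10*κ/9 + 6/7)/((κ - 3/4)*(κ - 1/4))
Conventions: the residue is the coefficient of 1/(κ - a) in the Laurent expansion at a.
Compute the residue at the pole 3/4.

At the order-1 pole 3/4 set g(κ) = (κ - (3/4))*f(κ) = (-7*κ**2 - 10*κ/9 + 6/7)/(κ - 1/4).
Simple pole: residue = g(a) at a = 3/4, which is -1315/168.

The residue is -1315/168.


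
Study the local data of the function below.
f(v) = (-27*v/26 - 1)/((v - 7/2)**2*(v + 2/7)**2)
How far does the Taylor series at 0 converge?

Denominator factor (v - 7/2)^2: pole of order 2 at 7/2, modulus 7/2.
Denominator factor (v + 2/7)^2: pole of order 2 at -2/7, modulus 2/7.
The radius of convergence is the smallest modulus among the singular points: 2/7.

The radius of convergence is 2/7.


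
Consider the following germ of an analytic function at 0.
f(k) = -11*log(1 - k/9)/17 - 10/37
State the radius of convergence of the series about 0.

The radius of convergence is 9.

Branch term (-11/17)*log(1 - k/(9)): its argument vanishes at k = 9, a logarithmic branch point, modulus 9.
The radius of convergence is the smallest modulus among the singular points: 9.


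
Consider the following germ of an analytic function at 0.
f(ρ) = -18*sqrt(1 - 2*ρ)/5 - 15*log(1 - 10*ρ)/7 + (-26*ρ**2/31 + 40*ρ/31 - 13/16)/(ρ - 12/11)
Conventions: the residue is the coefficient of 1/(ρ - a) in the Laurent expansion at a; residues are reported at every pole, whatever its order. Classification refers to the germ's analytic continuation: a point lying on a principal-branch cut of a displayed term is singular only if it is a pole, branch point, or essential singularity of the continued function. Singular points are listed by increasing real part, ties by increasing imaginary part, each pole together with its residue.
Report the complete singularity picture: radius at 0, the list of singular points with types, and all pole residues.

Denominator factor (ρ - 12/11): pole of order 1 at 12/11, modulus 12/11.
Branch term (-15/7)*log(1 - ρ/(1/10)): its argument vanishes at ρ = 1/10, a logarithmic branch point, modulus 1/10.
Branch term (-18/5)*sqrt(1 - ρ/(1/2)): its argument vanishes at ρ = 1/2, a square-root branch point, modulus 1/2.
The radius of convergence is the smallest modulus among the singular points: 1/10.
The branch terms are analytic at 12/11 and contribute nothing to the residue; only the rational part matters.
At the order-1 pole 12/11 set g(ρ) = (ρ - (12/11))*(rational part) = -26*ρ**2/31 + 40*ρ/31 - 13/16.
Simple pole: residue = g(a) at a = 12/11, which is -24187/60016.
List the singular points by increasing real part (a conjugate pair: the negative imaginary part first).

Radius of convergence at 0: 1/10.
At 1/10: a logarithmic branch point.
At 1/2: an algebraic (square-root) branch point.
At 12/11: a pole of order 1; residue -24187/60016.


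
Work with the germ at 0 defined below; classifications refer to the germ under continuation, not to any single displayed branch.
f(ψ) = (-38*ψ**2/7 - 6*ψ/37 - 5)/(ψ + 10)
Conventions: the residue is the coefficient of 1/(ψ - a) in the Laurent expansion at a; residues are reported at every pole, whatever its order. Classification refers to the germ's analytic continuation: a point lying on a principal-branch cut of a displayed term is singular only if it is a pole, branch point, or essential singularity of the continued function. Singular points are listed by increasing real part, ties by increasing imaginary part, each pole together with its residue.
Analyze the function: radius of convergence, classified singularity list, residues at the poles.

Denominator factor (ψ + 10): pole of order 1 at -10, modulus 10.
The radius of convergence is the smallest modulus among the singular points: 10.
At the order-1 pole -10 set g(ψ) = (ψ - (-10))*f(ψ) = -38*ψ**2/7 - 6*ψ/37 - 5.
Simple pole: residue = g(a) at a = -10, which is -141475/259.

Radius of convergence at 0: 10.
At -10: a pole of order 1; residue -141475/259.


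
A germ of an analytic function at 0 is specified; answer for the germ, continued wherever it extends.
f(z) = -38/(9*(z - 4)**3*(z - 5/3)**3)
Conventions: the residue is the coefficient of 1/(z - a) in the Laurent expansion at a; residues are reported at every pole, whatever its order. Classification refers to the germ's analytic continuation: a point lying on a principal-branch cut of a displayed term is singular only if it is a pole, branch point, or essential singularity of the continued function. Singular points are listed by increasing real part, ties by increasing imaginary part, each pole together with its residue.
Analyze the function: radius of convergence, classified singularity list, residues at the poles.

Denominator factor (z - 4)^3: pole of order 3 at 4, modulus 4.
Denominator factor (z - 5/3)^3: pole of order 3 at 5/3, modulus 5/3.
The radius of convergence is the smallest modulus among the singular points: 5/3.
At the order-3 pole 5/3 set g(z) = (z - (5/3))^3*f(z) = -38/(9*(z - 4)**3).
Order-3 pole: residue = g''(a)/2; g''(5/3) = 12312/16807, so the residue is 6156/16807.
At the order-3 pole 4 set g(z) = (z - (4))^3*f(z) = -38/(9*(z - 5/3)**3).
Order-3 pole: residue = g''(a)/2; g''(4) = -12312/16807, so the residue is -6156/16807.
List the singular points by increasing real part (a conjugate pair: the negative imaginary part first).

Radius of convergence at 0: 5/3.
At 5/3: a pole of order 3; residue 6156/16807.
At 4: a pole of order 3; residue -6156/16807.
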